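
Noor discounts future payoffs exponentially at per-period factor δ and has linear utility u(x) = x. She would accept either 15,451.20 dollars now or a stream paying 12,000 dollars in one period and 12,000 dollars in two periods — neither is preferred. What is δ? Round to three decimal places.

δ ≈ 0.740

Equating present values: 15451.20 = 12000δ + 12000δ².
That is, 12000δ² + 12000δ − 15451.20 = 0, a quadratic in δ.
By the quadratic formula (taking the positive root), δ = (−12000 + √885657600.00) / 24000 ≈ 0.740.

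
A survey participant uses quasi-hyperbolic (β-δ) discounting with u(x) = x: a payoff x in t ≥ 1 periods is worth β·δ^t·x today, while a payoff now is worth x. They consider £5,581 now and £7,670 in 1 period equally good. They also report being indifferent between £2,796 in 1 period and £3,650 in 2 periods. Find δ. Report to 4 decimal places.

Both payoffs in the second observation are in the future, so β drops out: δ^1·2796 = δ^2·3650 ⇒ δ = 2796/3650 = 0.76603.

δ ≈ 0.7660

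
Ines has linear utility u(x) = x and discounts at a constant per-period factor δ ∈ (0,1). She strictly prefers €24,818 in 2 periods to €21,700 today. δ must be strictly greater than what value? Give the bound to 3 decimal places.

δ > 0.935

The preference means 21700 < δ^2·24818.
Hence δ^2 > 21700/24818 = 0.87437, and x ↦ x^(1/2) is increasing on (0,∞).
δ > 0.87437^(1/2) = 0.935.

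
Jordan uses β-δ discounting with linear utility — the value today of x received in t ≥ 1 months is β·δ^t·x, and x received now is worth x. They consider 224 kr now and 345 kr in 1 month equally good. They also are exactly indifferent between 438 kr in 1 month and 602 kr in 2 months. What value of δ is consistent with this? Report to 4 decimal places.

δ ≈ 0.7276

Both payoffs in the second observation are in the future, so β drops out: δ^1·438 = δ^2·602 ⇒ δ = 438/602 = 0.72757.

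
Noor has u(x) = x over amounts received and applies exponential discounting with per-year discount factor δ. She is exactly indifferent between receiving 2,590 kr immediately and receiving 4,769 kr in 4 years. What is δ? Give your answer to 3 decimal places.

δ ≈ 0.858

Indifference means u(2590) = δ^4 · u(4769), so δ^4 = u(2590)/u(4769).
With u(x) = x: δ^4 = 2590/4769 = 0.54309.
Taking the 4th root: δ = 0.54309^(1/4) ≈ 0.858.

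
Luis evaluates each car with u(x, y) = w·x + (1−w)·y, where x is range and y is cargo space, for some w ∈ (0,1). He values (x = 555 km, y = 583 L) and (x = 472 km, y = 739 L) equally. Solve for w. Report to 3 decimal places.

w = 0.653

Indifference: w·555 + (1−w)·583 = w·472 + (1−w)·739.
Rearranging, 83·w − 156·(1−w) = 0.
So w/(1−w) = 156/83 = 1.8795, giving w = 156/(83+156) = 0.653.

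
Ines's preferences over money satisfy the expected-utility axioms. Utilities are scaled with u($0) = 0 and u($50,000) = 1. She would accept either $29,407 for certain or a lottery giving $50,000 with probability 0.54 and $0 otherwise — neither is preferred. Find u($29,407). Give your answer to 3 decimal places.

u($29,407) equals the lottery's expected utility: 0.54·1 + 0.46·0 = 0.54.

0.540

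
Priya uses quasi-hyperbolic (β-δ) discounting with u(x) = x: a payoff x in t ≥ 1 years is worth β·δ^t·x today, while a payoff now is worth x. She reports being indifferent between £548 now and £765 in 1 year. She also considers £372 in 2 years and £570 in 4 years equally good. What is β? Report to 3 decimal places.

From the later pair, β·δ^2·372 = β·δ^4·570; dividing through, δ^2 = 372/570 = 0.65263, so δ = 0.80786.
Now use the now-vs-future pair: 548 = β·δ·765 gives β = 548/(0.80786·765) ≈ 0.887.

β ≈ 0.887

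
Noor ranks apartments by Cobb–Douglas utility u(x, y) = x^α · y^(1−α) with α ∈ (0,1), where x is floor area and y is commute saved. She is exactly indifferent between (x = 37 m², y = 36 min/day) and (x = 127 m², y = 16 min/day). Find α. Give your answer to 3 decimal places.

α ≈ 0.397

The Cobb–Douglas utilities coincide, so 37^α·36^(1−α) = 127^α·16^(1−α).
Rearrange to (37/127)^α = (16/36)^(1−α) and take logs: α·-1.233269 = (1−α)·-0.810930.
Thus α·(-2.044199) = -0.810930, so α = -0.810930/-2.044199 ≈ 0.397.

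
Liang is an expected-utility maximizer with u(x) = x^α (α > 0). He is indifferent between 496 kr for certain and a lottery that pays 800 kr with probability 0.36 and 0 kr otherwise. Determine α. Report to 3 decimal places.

α ≈ 2.137

EU(lottery) = 0.36·800^α + 0.64·0 = 0.36·800^α.
Setting u(496) equal to that: 496^α = 0.36·800^α ⇒ (496/800)^α = 0.36.
α = ln(0.36) / ln(496/800) = -1.021651/-0.478036 ≈ 2.137.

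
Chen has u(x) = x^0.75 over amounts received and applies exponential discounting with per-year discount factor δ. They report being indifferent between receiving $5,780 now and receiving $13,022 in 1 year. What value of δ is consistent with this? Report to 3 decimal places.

δ ≈ 0.544

Indifference means u(5780) = δ · u(13022), so δ = u(5780)/u(13022).
With u(x) = x^0.75: δ = 5780^0.75/13022^0.75 = (5780/13022)^0.75 = 0.54380.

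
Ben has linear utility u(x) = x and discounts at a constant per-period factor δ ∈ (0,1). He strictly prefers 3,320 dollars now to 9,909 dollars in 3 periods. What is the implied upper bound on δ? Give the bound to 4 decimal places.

δ < 0.6945

Under u(x) = x this choice says 3320 > δ^3·9909.
Hence δ^3 < 3320/9909 = 0.33505, and x ↦ x^(1/3) is increasing on (0,∞).
δ < 0.33505^(1/3) = 0.6945.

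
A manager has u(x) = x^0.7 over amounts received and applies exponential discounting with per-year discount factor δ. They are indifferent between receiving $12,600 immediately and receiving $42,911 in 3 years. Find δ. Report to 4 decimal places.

Equating discounted utilities: u(12600) = δ^3·u(42911) ⇒ δ^3 = u(12600)/u(42911).
With u(x) = x^0.7: δ^3 = 12600^0.7/42911^0.7 = (12600/42911)^0.7 = 0.42409.
Hence δ = (0.42409)^(1/3) = 0.751312.

δ ≈ 0.7513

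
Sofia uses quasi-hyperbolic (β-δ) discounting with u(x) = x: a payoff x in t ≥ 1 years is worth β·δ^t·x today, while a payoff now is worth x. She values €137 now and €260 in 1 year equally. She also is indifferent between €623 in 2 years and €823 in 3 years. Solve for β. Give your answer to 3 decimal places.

Both payoffs in the second observation are in the future, so β drops out: δ^2·623 = δ^3·823 ⇒ δ = 623/823 = 0.75699.
The first indifference: 137 = β·δ·260, so β = 137/(δ·260) = 137/(0.75699·260) ≈ 0.696.

β ≈ 0.696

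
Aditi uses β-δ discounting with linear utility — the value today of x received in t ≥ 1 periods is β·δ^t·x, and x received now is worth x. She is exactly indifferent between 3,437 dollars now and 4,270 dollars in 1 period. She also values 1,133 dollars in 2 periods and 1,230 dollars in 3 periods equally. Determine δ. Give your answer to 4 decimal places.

From the later pair, β·δ^2·1133 = β·δ^3·1230; dividing through, δ = 1133/1230 = 0.92114.

δ ≈ 0.9211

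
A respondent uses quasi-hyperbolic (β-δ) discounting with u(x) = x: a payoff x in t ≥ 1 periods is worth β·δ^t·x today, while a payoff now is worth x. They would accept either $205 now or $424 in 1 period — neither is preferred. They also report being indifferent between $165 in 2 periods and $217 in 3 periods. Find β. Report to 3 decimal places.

β ≈ 0.636

Both payoffs in the second observation are in the future, so β drops out: δ^2·165 = δ^3·217 ⇒ δ = 165/217 = 0.76037.
The first indifference: 205 = β·δ·424, so β = 205/(δ·424) = 205/(0.76037·424) ≈ 0.636.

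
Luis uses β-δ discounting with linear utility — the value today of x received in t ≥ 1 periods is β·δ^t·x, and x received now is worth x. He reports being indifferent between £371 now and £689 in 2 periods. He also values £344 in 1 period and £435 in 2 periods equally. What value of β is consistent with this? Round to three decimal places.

β ≈ 0.861

From the later pair, β·δ^1·344 = β·δ^2·435; dividing through, δ = 344/435 = 0.79080.
The first indifference: 371 = β·δ^2·689, so β = 371/(δ^2·689) = 371/(0.62537·689) ≈ 0.861.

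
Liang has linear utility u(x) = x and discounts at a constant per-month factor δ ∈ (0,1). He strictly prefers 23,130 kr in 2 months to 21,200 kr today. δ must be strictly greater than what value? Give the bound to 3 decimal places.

The preference means 21200 < δ^2·23130.
Dividing by 23130: δ^2 > 0.91656. Both sides are positive, so the square root keeps the direction.
δ > 0.91656^(1/2) = 0.957.

δ > 0.957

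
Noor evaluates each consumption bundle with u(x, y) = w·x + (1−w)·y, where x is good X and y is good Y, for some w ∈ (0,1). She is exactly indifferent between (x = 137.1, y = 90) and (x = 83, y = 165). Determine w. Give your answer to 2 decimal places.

w = 0.58

Indifference: w·137.1 + (1−w)·90 = w·83 + (1−w)·165.
w·(137.1−83) = (1−w)·(165−90), i.e. w·54.1 = (1−w)·75.
Hence w = 75/(54.1+75) = 75/129.1 = 0.58.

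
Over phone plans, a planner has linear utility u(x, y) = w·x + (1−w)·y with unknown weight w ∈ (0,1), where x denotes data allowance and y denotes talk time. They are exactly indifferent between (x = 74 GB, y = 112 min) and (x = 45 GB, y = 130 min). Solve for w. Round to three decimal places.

Equating utilities: w·74 + (1−w)·112 = w·45 + (1−w)·130.
Rearranging, 29·w − 18·(1−w) = 0.
The marginal rate of substitution is 18/29, so w = 18/(29+18) = 0.383.

w = 0.383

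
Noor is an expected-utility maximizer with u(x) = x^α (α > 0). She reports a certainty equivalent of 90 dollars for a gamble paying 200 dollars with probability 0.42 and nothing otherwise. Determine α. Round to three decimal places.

EU(lottery) = 0.42·200^α + 0.58·0 = 0.42·200^α.
Indifference: 90^α = 0.42·200^α, so (90/200)^α = 0.42.
Take logs: α = ln 0.42 / ln(90/200) ≈ 1.08640.

α ≈ 1.086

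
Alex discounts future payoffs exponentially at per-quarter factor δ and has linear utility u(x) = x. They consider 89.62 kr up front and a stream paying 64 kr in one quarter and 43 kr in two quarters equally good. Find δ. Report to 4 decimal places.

δ ≈ 0.8800

The stream is worth 64δ + 43δ² today, so 64δ + 43δ² = 89.62.
That is, 43δ² + 64δ − 89.62 = 0, a quadratic in δ.
By the quadratic formula (taking the positive root), δ = (−64 + √19510.64) / 86 ≈ 0.8800.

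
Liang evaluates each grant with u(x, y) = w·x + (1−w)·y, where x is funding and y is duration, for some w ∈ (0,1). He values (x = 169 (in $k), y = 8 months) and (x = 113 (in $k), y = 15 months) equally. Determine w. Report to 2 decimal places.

u(169,8) = u(113,15) means w·169 + (1−w)·8 = w·113 + (1−w)·15.
w·(169−113) = (1−w)·(15−8), i.e. w·56 = (1−w)·7.
So w/(1−w) = 7/56 = 0.1250, giving w = 7/(56+7) = 0.11.

w = 0.11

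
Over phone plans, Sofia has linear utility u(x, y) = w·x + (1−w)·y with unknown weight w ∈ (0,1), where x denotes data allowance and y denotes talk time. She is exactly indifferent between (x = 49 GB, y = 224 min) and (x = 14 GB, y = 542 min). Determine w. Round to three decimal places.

w = 0.901

Equating utilities: w·49 + (1−w)·224 = w·14 + (1−w)·542.
Rearranging, 35·w − 318·(1−w) = 0.
So w/(1−w) = 318/35 = 9.0857, giving w = 318/(35+318) = 0.901.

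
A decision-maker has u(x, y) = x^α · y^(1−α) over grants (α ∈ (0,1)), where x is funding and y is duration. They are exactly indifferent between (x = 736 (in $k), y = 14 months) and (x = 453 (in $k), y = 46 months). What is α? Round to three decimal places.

Set the two utilities equal: 736^α·14^(1−α) = 453^α·46^(1−α).
Rearrange to (736/453)^α = (46/14)^(1−α) and take logs: α·0.485338 = (1−α)·1.189584.
With A = 0.485338 and B = 1.189584: α·A = (1−α)·B, so α = B/(A+B) = 1.189584/1.674922 ≈ 0.710.

α ≈ 0.710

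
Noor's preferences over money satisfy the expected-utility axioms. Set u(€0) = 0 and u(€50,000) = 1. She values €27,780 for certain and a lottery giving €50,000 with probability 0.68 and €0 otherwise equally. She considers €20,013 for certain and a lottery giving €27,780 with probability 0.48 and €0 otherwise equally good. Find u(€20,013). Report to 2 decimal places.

0.33

From the first indifference, u(€27,780) = 0.68·u(€50,000) + 0.32·u(€0) = 0.68·1 + 0.32·0 = 0.68.
The second indifference gives u(€20,013) = 0.48·u(€27,780) + 0.52·u(€0) = 0.48·0.68 + 0.52·0.00 = 0.3264.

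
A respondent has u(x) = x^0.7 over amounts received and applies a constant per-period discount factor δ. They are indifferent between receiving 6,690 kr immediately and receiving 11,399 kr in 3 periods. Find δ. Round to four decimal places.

δ ≈ 0.8831

Equating discounted utilities: u(6690) = δ^3·u(11399) ⇒ δ^3 = u(6690)/u(11399).
With u(x) = x^0.7: δ^3 = 6690^0.7/11399^0.7 = (6690/11399)^0.7 = 0.68864.
Taking the cube root: δ = 0.68864^(1/3) ≈ 0.8831.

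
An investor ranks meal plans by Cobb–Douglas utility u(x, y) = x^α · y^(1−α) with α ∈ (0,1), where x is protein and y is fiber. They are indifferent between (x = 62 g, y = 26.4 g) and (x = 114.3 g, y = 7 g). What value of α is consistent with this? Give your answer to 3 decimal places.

α ≈ 0.685

Indifference: 62^α · 26.4^(1−α) = 114.3^α · 7^(1−α).
(62/114.3)^α = (7/26.4)^(1−α); take logs: α·ln(62/114.3) = (1−α)·ln(7/26.4), i.e. α·-0.611692 = (1−α)·-1.327454.
With A = -0.611692 and B = -1.327454: α·A = (1−α)·B, so α = B/(A+B) = -1.327454/-1.939146 ≈ 0.685.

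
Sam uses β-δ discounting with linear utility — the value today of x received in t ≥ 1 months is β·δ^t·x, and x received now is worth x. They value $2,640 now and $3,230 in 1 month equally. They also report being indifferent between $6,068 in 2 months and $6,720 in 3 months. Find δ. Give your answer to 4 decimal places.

δ ≈ 0.9030

Both payoffs in the second observation are in the future, so β drops out: δ^2·6068 = δ^3·6720 ⇒ δ = 6068/6720 = 0.90298.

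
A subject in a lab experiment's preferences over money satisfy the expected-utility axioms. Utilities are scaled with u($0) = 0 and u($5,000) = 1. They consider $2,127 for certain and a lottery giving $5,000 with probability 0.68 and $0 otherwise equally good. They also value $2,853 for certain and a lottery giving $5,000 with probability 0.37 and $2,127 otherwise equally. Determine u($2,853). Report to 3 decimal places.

From the first indifference, u($2,127) = 0.68·u($5,000) + 0.32·u($0) = 0.68·1 + 0.32·0 = 0.68.
Then u($2,853) = 0.37·u($5,000) + 0.63·u($2,127) = 0.37·1.00 + 0.63·0.68 = 0.7984.

0.798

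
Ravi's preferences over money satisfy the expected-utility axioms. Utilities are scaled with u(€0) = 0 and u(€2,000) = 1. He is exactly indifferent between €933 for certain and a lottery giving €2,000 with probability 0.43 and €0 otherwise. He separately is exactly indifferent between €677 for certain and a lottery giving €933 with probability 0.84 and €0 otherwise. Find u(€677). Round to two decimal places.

0.36

First, u(€933) = 0.43·u(€2,000) + 0.57·u(€0) = 0.43.
Chaining: u(€677) = 0.84·0.43 + 0.16·0.00 = 0.3612.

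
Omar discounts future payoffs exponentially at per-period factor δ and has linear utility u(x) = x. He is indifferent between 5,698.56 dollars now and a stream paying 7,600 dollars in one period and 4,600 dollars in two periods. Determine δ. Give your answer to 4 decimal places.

δ ≈ 0.5600

The stream is worth 7600δ + 4600δ² today, so 7600δ + 4600δ² = 5698.56.
So 4600δ² + 7600δ − 5698.56 = 0.
δ = (−7600 + √(7600² + 4·4600·5698.56)) / (2·4600) = (−7600 + √162613504.00) / 9200 ≈ 0.5600.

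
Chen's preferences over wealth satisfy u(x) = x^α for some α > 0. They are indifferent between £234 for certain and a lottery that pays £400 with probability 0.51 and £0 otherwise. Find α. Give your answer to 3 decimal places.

The lottery's expected utility is 0.51·u(400) + 0.49·u(0) = 0.51·400^α (since u(0) = 0 for α > 0).
Indifference: 234^α = 0.51·400^α, so (234/400)^α = 0.51.
Taking logs: α·ln(234/400) = ln(0.51), so α = -0.673345 / -0.536143 ≈ 1.256.

α ≈ 1.256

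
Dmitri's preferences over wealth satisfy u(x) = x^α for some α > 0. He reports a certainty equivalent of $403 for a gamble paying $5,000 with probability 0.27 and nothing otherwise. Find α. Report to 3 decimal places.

EU(lottery) = 0.27·5000^α + 0.73·0 = 0.27·5000^α.
Indifference: 403^α = 0.27·5000^α, so (403/5000)^α = 0.27.
α = ln(0.27) / ln(403/5000) = -1.309333/-2.518257 ≈ 0.520.

α ≈ 0.520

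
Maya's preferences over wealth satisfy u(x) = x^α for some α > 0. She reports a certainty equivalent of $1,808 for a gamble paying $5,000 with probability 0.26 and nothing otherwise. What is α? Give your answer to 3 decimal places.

α ≈ 1.324

Since u(0) = 0, the lottery's EU is 0.26·5000^α.
Setting u(1808) equal to that: 1808^α = 0.26·5000^α ⇒ (1808/5000)^α = 0.26.
α = ln(0.26) / ln(1808/5000) = -1.347074/-1.017217 ≈ 1.324.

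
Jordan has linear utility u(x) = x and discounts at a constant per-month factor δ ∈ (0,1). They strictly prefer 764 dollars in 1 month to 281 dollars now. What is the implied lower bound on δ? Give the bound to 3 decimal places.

Comparing present values: 281 < δ·764.
So δ > 281/764 = 0.36780.

δ > 0.368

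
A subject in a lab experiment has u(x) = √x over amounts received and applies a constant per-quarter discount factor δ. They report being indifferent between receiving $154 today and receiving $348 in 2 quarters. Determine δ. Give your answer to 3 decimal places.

δ ≈ 0.816

Indifference means u(154) = δ^2 · u(348), so δ^2 = u(154)/u(348).
Since u(x) = √x, δ^2 = √(154/348) = 0.66523.
Hence δ = (0.66523)^(1/2) = 0.81562.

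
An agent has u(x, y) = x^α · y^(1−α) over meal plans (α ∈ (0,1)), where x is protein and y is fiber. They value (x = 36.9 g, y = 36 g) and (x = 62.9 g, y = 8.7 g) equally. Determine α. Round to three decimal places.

α ≈ 0.727

Set the two utilities equal: 36.9^α·36^(1−α) = 62.9^α·8.7^(1−α).
(36.9/62.9)^α = (8.7/36)^(1−α); take logs: α·ln(36.9/62.9) = (1−α)·ln(8.7/36), i.e. α·-0.533335 = (1−α)·-1.420196.
So α/(1−α) = (-1.420196)/(-0.533335) = 2.662859, and α = 2.662859/3.662859 ≈ 0.727.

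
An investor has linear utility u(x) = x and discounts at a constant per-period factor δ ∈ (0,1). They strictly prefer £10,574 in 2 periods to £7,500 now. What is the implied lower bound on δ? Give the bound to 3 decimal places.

The preference means 7500 < δ^2·10574.
Dividing by 10574: δ^2 > 0.70929. Both sides are positive, so the square root keeps the direction.
δ > 0.70929^(1/2) = 0.842.

δ > 0.842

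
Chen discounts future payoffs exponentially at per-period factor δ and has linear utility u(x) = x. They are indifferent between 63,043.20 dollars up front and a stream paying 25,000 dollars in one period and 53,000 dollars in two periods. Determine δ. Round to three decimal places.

δ ≈ 0.880

The stream is worth 25000δ + 53000δ² today, so 25000δ + 53000δ² = 63043.20.
So 53000δ² + 25000δ − 63043.20 = 0.
δ = (−25000 + √(25000² + 4·53000·63043.20)) / (2·53000) = (−25000 + √13990158400.00) / 106000 ≈ 0.880.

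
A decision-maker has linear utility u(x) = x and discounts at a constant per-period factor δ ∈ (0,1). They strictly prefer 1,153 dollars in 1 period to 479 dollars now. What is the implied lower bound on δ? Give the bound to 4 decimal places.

Under u(x) = x this choice says 479 < δ·1153.
So δ > 479/1153 = 0.41544.

δ > 0.4154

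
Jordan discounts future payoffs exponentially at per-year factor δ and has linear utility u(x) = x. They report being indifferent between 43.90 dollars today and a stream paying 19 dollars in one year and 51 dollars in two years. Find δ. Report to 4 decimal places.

δ ≈ 0.7600

The stream is worth 19δ + 51δ² today, so 19δ + 51δ² = 43.90.
So 51δ² + 19δ − 43.90 = 0.
δ = (−19 + √(19² + 4·51·43.90)) / (2·51) = (−19 + √9316.60) / 102 ≈ 0.7600.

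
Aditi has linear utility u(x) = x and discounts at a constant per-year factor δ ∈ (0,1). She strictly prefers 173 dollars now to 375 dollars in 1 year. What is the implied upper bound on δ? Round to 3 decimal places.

δ < 0.461

Under u(x) = x this choice says 173 > δ·375.
Dividing through by 375 gives δ < 0.46133.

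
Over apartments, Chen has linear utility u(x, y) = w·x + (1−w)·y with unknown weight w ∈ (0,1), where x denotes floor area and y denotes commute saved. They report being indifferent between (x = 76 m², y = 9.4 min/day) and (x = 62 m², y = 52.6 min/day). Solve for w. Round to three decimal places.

w = 0.755

Equating utilities: w·76 + (1−w)·9.4 = w·62 + (1−w)·52.6.
Collecting terms: w·14 = (1−w)·43.2.
So w/(1−w) = 43.2/14 = 3.0857, giving w = 43.2/(14+43.2) = 0.755.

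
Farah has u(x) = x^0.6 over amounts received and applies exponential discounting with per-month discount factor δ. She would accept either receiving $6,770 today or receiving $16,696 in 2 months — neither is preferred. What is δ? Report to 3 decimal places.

δ ≈ 0.763

The payoff in 2 months is discounted by δ^2, so u(6770) = δ^2·u(16696) and δ^2 = u(6770)/u(16696).
Since u(x) = x^0.6, δ^2 = (6770/16696)^0.6 = 0.40549^0.6 = 0.58182.
So δ = 0.58182^(1/2) ≈ 0.763.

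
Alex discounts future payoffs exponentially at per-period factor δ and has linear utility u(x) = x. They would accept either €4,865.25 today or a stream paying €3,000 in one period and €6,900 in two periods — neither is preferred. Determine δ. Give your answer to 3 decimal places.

Present value of the stream is 3000·δ + 6900·δ². Indifference gives 3000δ + 6900δ² = 4865.25.
So 6900δ² + 3000δ − 4865.25 = 0.
By the quadratic formula (taking the positive root), δ = (−3000 + √143280900.00) / 13800 ≈ 0.650.

δ ≈ 0.650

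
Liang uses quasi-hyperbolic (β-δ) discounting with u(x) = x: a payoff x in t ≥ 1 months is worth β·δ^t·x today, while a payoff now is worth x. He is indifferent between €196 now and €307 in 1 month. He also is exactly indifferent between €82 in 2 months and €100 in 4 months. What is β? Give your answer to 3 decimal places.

β ≈ 0.705

From the later pair, β·δ^2·82 = β·δ^4·100; dividing through, δ^2 = 82/100 = 0.82000, so δ = 0.90554.
Now use the now-vs-future pair: 196 = β·δ·307 gives β = 196/(0.90554·307) ≈ 0.705.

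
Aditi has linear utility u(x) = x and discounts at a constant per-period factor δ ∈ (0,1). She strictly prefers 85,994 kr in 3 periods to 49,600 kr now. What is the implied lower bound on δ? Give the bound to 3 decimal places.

Comparing present values: 49600 < δ^3·85994.
Hence δ^3 > 49600/85994 = 0.57678, and x ↦ x^(1/3) is increasing on (0,∞).
δ > 0.57678^(1/3) = 0.832.

δ > 0.832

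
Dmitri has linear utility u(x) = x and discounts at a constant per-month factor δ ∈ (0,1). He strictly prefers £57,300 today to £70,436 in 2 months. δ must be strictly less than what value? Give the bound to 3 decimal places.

δ < 0.902

Comparing present values: 57300 > δ^2·70436.
Dividing by 70436: δ^2 < 0.81350. Both sides are positive, so the square root keeps the direction.
δ < 0.81350^(1/2) = 0.902.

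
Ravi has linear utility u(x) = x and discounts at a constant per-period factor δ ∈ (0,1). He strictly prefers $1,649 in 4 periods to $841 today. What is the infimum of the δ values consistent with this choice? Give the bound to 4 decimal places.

δ > 0.8451

Comparing present values: 841 < δ^4·1649.
So δ^4 > 841/1649 = 0.51001; taking the 4th root of both positive sides preserves the inequality.
δ > (841/1649)^(1/4) ≈ 0.8451.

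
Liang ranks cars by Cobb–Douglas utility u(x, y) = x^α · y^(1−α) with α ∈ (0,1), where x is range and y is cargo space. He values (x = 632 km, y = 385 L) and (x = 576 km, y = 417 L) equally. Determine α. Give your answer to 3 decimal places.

α ≈ 0.463

Set the two utilities equal: 632^α·385^(1−α) = 576^α·417^(1−α).
(632/576)^α = (417/385)^(1−α); take logs: α·ln(632/576) = (1−α)·ln(417/385), i.e. α·0.092782 = (1−α)·0.079843.
So α/(1−α) = (0.079843)/(0.092782) = 0.860544, and α = 0.860544/1.860544 ≈ 0.463.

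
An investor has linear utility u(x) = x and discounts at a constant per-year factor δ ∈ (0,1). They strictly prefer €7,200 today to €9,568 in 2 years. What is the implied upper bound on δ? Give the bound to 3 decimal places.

Comparing present values: 7200 > δ^2·9568.
Hence δ^2 < 7200/9568 = 0.75251, and x ↦ x^(1/2) is increasing on (0,∞).
δ < (7200/9568)^(1/2) ≈ 0.867.

δ < 0.867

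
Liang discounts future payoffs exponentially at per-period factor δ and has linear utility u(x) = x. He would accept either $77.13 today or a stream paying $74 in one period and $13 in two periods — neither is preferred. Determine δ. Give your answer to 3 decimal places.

Present value of the stream is 74·δ + 13·δ². Indifference gives 74δ + 13δ² = 77.13.
Rearranged: 13δ² + 74δ − 77.13 = 0.
δ = (−74 + √(74² + 4·13·77.13)) / (2·13) = (−74 + √9486.76) / 26 ≈ 0.900.

δ ≈ 0.900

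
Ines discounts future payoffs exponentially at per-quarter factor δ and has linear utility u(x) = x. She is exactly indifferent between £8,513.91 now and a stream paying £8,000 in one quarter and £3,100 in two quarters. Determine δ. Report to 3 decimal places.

Equating present values: 8513.91 = 8000δ + 3100δ².
That is, 3100δ² + 8000δ − 8513.91 = 0, a quadratic in δ.
δ = (−8000 + √(8000² + 4·3100·8513.91)) / (2·3100) = (−8000 + √169572484.00) / 6200 ≈ 0.810.

δ ≈ 0.810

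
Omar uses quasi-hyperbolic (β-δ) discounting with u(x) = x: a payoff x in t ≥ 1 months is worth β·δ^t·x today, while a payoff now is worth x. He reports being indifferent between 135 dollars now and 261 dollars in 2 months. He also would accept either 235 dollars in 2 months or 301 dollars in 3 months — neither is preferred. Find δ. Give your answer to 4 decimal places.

Both payoffs in the second observation are in the future, so β drops out: δ^2·235 = δ^3·301 ⇒ δ = 235/301 = 0.78073.

δ ≈ 0.7807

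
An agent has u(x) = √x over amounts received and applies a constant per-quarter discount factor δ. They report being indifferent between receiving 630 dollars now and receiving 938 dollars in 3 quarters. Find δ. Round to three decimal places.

δ ≈ 0.936

Equating discounted utilities: u(630) = δ^3·u(938) ⇒ δ^3 = u(630)/u(938).
Since u(x) = √x, δ^3 = √(630/938) = 0.81954.
Hence δ = (0.81954)^(1/3) = 0.93581.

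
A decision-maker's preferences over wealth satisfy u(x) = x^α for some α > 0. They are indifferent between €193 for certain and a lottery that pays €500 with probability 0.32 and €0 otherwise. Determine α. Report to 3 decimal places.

Since u(0) = 0, the lottery's EU is 0.32·500^α.
Setting u(193) equal to that: 193^α = 0.32·500^α ⇒ (193/500)^α = 0.32.
α = ln(0.32) / ln(193/500) = -1.139434/-0.951918 ≈ 1.197.

α ≈ 1.197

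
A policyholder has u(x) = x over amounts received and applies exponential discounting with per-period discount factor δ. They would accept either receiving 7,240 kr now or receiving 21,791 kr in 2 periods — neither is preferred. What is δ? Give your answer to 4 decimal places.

δ ≈ 0.5764

The payoff in 2 periods is discounted by δ^2, so u(7240) = δ^2·u(21791) and δ^2 = u(7240)/u(21791).
With u(x) = x: δ^2 = 7240/21791 = 0.33225.
So δ = 0.33225^(1/2) ≈ 0.5764.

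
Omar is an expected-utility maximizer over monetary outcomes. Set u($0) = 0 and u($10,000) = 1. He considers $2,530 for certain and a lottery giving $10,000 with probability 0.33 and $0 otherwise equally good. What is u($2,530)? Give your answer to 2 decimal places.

u($2,530) equals the lottery's expected utility: 0.33·1 + 0.67·0 = 0.33.

0.33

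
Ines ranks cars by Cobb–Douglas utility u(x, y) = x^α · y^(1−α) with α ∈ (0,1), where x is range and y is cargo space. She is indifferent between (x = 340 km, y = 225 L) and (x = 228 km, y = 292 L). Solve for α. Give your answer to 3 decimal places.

α ≈ 0.395

Set the two utilities equal: 340^α·225^(1−α) = 228^α·292^(1−α).
Taking logs: α·ln 340 + (1−α)·ln 225 = α·ln 228 + (1−α)·ln 292, i.e. α·0.399600 = (1−α)·0.260653.
So α/(1−α) = (0.260653)/(0.399600) = 0.652285, and α = 0.652285/1.652285 ≈ 0.395.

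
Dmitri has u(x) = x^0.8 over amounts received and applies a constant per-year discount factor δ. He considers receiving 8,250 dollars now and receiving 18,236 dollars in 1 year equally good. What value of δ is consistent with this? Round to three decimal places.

Indifference means u(8250) = δ · u(18236), so δ = u(8250)/u(18236).
With u(x) = x^0.8: δ = 8250^0.8/18236^0.8 = (8250/18236)^0.8 = 0.53018.

δ ≈ 0.530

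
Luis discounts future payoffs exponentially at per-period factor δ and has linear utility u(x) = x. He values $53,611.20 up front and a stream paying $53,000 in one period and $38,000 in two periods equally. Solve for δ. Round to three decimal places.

Present value of the stream is 53000·δ + 38000·δ². Indifference gives 53000δ + 38000δ² = 53611.20.
Rearranged: 38000δ² + 53000δ − 53611.20 = 0.
The positive root is δ = [−53000 + √(53000² + 4·38000·53611.20)] / (2·38000) = (−53000 + 104680.000)/76000 ≈ 0.680.

δ ≈ 0.680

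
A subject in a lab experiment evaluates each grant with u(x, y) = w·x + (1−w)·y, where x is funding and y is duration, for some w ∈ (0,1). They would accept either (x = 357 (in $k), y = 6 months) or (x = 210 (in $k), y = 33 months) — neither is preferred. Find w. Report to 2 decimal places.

Indifference: w·357 + (1−w)·6 = w·210 + (1−w)·33.
w·(357−210) = (1−w)·(33−6), i.e. w·147 = (1−w)·27.
So w/(1−w) = 27/147 = 0.1837, giving w = 27/(147+27) = 0.16.

w = 0.16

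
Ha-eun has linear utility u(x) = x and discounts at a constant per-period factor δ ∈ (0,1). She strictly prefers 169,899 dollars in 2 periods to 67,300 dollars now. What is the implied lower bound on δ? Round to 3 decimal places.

The preference means 67300 < δ^2·169899.
So δ^2 > 67300/169899 = 0.39612; taking the square root of both positive sides preserves the inequality.
δ > 0.39612^(1/2) = 0.629.

δ > 0.629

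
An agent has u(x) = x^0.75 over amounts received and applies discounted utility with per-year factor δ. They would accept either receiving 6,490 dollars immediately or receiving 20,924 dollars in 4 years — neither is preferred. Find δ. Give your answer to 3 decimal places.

δ ≈ 0.803

Indifference means u(6490) = δ^4 · u(20924), so δ^4 = u(6490)/u(20924).
Since u(x) = x^0.75, δ^4 = (6490/20924)^0.75 = 0.31017^0.75 = 0.41562.
So δ = 0.41562^(1/4) ≈ 0.803.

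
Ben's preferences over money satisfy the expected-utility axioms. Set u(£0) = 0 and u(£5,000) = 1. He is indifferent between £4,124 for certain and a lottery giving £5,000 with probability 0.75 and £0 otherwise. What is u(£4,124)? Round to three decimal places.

u(£4,124) equals the lottery's expected utility: 0.75·1 + 0.25·0 = 0.75.

0.750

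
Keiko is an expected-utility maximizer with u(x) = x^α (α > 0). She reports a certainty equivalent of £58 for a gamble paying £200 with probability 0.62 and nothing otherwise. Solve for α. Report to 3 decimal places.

EU(lottery) = 0.62·200^α + 0.38·0 = 0.62·200^α.
Equating: 58^α = 0.62·200^α, i.e. 0.2900^α = 0.62.
α = ln(0.62) / ln(58/200) = -0.478036/-1.237874 ≈ 0.386.

α ≈ 0.386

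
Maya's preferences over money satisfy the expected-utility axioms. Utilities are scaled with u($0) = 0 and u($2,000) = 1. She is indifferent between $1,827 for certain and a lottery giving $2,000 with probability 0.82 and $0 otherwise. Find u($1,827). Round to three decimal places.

0.820

The indifference gives u($1,827) = 0.82·u($2,000) + 0.18·u($0) = 0.82·1 + 0.18·0 = 0.82.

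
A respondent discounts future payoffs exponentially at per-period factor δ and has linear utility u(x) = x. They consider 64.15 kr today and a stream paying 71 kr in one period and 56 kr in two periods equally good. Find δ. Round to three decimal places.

δ ≈ 0.610

The stream is worth 71δ + 56δ² today, so 71δ + 56δ² = 64.15.
Rearranged: 56δ² + 71δ − 64.15 = 0.
By the quadratic formula (taking the positive root), δ = (−71 + √19410.60) / 112 ≈ 0.610.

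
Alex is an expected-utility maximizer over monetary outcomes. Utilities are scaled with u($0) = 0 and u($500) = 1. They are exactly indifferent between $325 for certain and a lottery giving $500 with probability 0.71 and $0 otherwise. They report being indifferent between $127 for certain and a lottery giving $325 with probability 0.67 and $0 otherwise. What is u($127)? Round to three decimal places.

First, u($325) = 0.71·u($500) + 0.29·u($0) = 0.71.
Chaining: u($127) = 0.67·0.71 + 0.33·0.00 = 0.4757.

0.476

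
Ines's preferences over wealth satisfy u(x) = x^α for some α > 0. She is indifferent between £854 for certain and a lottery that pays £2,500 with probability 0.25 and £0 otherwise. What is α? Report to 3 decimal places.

α ≈ 1.291

The lottery's expected utility is 0.25·u(2500) + 0.75·u(0) = 0.25·2500^α (since u(0) = 0 for α > 0).
Equating: 854^α = 0.25·2500^α, i.e. 0.3416^α = 0.25.
α = ln(0.25) / ln(854/2500) = -1.386294/-1.074115 ≈ 1.291.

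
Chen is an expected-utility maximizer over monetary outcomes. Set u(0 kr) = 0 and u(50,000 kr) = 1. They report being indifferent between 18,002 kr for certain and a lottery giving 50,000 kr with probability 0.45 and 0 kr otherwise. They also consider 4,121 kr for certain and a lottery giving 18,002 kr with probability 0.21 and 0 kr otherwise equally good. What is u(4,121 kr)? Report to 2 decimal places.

The first gamble pins u(18,002 kr): it must equal 0.45·1 + 0.55·0 = 0.45.
Then u(4,121 kr) = 0.21·u(18,002 kr) + 0.79·u(0 kr) = 0.21·0.45 + 0.79·0.00 = 0.0945.

0.09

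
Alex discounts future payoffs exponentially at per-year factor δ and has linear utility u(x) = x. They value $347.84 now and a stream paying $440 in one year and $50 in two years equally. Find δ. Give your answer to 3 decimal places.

δ ≈ 0.730

The stream is worth 440δ + 50δ² today, so 440δ + 50δ² = 347.84.
That is, 50δ² + 440δ − 347.84 = 0, a quadratic in δ.
δ = (−440 + √(440² + 4·50·347.84)) / (2·50) = (−440 + √263168.00) / 100 ≈ 0.730.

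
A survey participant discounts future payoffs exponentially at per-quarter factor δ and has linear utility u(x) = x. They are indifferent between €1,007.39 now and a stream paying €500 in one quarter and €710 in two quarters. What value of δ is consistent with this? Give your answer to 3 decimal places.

Equating present values: 1007.39 = 500δ + 710δ².
So 710δ² + 500δ − 1007.39 = 0.
By the quadratic formula (taking the positive root), δ = (−500 + √3110987.60) / 1420 ≈ 0.890.

δ ≈ 0.890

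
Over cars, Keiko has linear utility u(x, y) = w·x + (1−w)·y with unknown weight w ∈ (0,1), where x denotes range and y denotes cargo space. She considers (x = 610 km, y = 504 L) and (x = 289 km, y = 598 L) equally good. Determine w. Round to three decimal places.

w = 0.227

u(610,504) = u(289,598) means w·610 + (1−w)·504 = w·289 + (1−w)·598.
w·(610−289) = (1−w)·(598−504), i.e. w·321 = (1−w)·94.
Hence w = 94/(321+94) = 94/415 = 0.227.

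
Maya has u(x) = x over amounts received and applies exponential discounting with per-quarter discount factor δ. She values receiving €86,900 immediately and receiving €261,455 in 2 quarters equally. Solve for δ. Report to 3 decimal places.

Indifference means u(86900) = δ^2 · u(261455), so δ^2 = u(86900)/u(261455).
With u(x) = x: δ^2 = 86900/261455 = 0.33237.
Hence δ = (0.33237)^(1/2) = 0.57652.

δ ≈ 0.577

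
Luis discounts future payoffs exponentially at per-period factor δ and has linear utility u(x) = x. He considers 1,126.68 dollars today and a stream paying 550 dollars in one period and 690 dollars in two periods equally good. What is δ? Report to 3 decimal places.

Equating present values: 1126.68 = 550δ + 690δ².
That is, 690δ² + 550δ − 1126.68 = 0, a quadratic in δ.
δ = (−550 + √(550² + 4·690·1126.68)) / (2·690) = (−550 + √3412136.80) / 1380 ≈ 0.940.

δ ≈ 0.940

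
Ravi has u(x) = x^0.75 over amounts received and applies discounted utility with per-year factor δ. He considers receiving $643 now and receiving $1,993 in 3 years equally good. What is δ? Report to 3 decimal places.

δ ≈ 0.754

The payoff in 3 years is discounted by δ^3, so u(643) = δ^3·u(1993) and δ^3 = u(643)/u(1993).
Since u(x) = x^0.75, δ^3 = (643/1993)^0.75 = 0.32263^0.75 = 0.42808.
Taking the cube root: δ = 0.42808^(1/3) ≈ 0.754.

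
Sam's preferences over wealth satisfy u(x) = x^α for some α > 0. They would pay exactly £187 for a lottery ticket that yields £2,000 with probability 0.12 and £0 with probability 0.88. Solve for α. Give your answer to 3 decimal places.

α ≈ 0.895

EU(lottery) = 0.12·2000^α + 0.88·0 = 0.12·2000^α.
Setting u(187) equal to that: 187^α = 0.12·2000^α ⇒ (187/2000)^α = 0.12.
Take logs: α = ln 0.12 / ln(187/2000) ≈ 0.89470.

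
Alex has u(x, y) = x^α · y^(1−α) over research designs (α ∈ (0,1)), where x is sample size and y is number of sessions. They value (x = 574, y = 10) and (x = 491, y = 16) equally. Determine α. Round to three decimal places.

Set the two utilities equal: 574^α·10^(1−α) = 491^α·16^(1−α).
(574/491)^α = (16/10)^(1−α); take logs: α·ln(574/491) = (1−α)·ln(16/10), i.e. α·0.156185 = (1−α)·0.470004.
With A = 0.156185 and B = 0.470004: α·A = (1−α)·B, so α = B/(A+B) = 0.470004/0.626189 ≈ 0.751.

α ≈ 0.751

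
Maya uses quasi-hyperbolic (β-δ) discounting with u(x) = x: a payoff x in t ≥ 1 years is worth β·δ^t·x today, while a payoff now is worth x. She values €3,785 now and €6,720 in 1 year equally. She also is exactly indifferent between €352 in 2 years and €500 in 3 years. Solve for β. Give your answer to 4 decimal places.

β ≈ 0.8001

From the later pair, β·δ^2·352 = β·δ^3·500; dividing through, δ = 352/500 = 0.70400.
Now use the now-vs-future pair: 3785 = β·δ·6720 gives β = 3785/(0.70400·6720) ≈ 0.8001.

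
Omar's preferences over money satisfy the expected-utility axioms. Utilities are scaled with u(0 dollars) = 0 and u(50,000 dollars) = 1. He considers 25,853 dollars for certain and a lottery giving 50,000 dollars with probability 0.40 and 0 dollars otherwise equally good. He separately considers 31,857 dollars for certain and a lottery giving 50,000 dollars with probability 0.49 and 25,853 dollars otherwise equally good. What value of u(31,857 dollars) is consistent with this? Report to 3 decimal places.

0.694

From the first indifference, u(25,853 dollars) = 0.40·u(50,000 dollars) + 0.60·u(0 dollars) = 0.40·1 + 0.60·0 = 0.40.
Then u(31,857 dollars) = 0.49·u(50,000 dollars) + 0.51·u(25,853 dollars) = 0.49·1.00 + 0.51·0.40 = 0.6940.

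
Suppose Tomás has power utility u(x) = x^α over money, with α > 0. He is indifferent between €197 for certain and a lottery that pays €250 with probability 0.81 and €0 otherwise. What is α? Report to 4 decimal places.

α ≈ 0.8844

The lottery's expected utility is 0.81·u(250) + 0.19·u(0) = 0.81·250^α (since u(0) = 0 for α > 0).
Indifference: 197^α = 0.81·250^α, so (197/250)^α = 0.81.
Take logs: α = ln 0.81 / ln(197/250) ≈ 0.884427.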